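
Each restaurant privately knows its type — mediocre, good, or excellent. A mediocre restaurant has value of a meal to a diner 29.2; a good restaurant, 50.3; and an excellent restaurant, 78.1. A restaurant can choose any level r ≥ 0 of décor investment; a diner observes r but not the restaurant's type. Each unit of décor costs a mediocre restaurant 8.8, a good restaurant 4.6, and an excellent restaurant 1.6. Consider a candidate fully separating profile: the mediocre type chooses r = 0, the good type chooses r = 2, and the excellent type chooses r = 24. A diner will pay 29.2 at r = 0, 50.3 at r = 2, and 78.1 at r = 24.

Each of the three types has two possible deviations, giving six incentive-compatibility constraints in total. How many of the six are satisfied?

4

Mediocre (own payoff 29.2): to r=2 gives 50.3 − 8.8×2 = 32.7 → profitable ✗; to r=24 gives 78.1 − 8.8×24 = -133.1 → no gain ✓.
Excellent (own payoff 78.1 − 1.6×24 = 39.7): to r=0 gives 29.2 → no gain ✓; to r=2 gives 50.3 − 1.6×2 = 47.1 → profitable ✗.
Good (own payoff 50.3 − 4.6×2 = 41.1): to r=0 gives 29.2 → no gain ✓; to r=24 gives 78.1 − 4.6×24 = -32.3 → no gain ✓.
4 of the 6 constraints hold; not an equilibrium.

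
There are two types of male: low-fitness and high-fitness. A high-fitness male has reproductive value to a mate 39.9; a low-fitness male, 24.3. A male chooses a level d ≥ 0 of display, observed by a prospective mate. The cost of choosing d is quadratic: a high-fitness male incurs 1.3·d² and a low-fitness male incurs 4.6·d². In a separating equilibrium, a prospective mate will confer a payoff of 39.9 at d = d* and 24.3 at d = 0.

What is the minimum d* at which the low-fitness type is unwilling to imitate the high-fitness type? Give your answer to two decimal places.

The low-fitness type at d = 0 receives 24.3; imitating at d* yields 39.9 − 4.6·d*².
Indifference: 24.3 = 39.9 − 4.6·d*², so d*² = (39.9 − 24.3) / 4.6 ≈ 3.3913.
d* = √3.3913 ≈ 1.84.

1.84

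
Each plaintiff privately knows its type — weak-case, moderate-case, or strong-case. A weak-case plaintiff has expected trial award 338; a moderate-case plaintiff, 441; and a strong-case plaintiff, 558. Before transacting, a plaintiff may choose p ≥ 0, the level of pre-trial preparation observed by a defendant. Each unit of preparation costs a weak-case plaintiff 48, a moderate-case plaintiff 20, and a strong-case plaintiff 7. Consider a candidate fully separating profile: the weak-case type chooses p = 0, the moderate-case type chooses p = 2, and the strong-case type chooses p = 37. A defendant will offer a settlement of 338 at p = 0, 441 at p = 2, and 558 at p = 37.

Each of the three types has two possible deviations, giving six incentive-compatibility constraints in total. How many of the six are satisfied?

Moderate-case (own payoff 441 − 20×2 = 401): to p=0 gives 338 → no gain ✓; to p=37 gives 558 − 20×37 = -182 → no gain ✓.
Weak-case (own payoff 338): to p=2 gives 441 − 48×2 = 345 → profitable ✗; to p=37 gives 558 − 48×37 = -1218 → no gain ✓.
Strong-case (own payoff 558 − 7×37 = 299): to p=0 gives 338 → profitable ✗; to p=2 gives 441 − 7×2 = 427 → profitable ✗.
3 of the 6 constraints hold; not an equilibrium.

3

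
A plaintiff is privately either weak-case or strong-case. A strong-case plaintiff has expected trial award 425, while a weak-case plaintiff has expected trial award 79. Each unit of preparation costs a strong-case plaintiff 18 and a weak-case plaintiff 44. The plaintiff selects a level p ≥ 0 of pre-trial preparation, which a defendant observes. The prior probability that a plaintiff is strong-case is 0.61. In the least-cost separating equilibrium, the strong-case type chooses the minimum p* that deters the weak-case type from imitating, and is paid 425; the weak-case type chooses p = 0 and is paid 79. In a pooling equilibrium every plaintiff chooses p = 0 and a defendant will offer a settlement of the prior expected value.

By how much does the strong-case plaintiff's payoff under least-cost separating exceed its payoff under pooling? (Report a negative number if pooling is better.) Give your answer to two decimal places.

-6.61

Least-cost separating signal: p* solves 79 = 425 − 44·p*, so p* = (425 − 79)/44 ≈ 7.8636.
Strong-case type's separating payoff: 425 − 18 × p* = 425 − 18 × (425 − 79)/44 = 425 − 6228/44 ≈ 283.4545.
Pooling payoff: 0.61 × 425 + 0.39 × 79 = 290.06.
Difference: 283.4545 − 290.06 = -6.6055, i.e. -6.61 to two decimal places.
The strong-case type would prefer the pooling outcome.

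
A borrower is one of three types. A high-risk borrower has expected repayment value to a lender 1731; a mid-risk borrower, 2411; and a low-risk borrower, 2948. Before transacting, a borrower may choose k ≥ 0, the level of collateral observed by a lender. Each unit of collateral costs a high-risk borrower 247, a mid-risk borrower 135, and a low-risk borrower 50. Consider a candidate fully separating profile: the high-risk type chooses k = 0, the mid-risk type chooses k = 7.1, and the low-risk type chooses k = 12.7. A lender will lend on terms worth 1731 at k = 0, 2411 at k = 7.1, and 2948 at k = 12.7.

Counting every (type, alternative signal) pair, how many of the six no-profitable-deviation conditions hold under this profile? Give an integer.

5

Low-risk (own payoff 2948 − 50×12.7 = 2313): to k=0 gives 1731 → no gain ✓; to k=7.1 gives 2411 − 50×7.1 = 2056 → no gain ✓.
High-risk (own payoff 1731): to k=7.1 gives 2411 − 247×7.1 = 657.3 → no gain ✓; to k=12.7 gives 2948 − 247×12.7 = -188.9 → no gain ✓.
Mid-risk (own payoff 2411 − 135×7.1 = 1452.5): to k=0 gives 1731 → profitable ✗; to k=12.7 gives 2948 − 135×12.7 = 1233.5 → no gain ✓.
5 of the 6 constraints hold; not an equilibrium.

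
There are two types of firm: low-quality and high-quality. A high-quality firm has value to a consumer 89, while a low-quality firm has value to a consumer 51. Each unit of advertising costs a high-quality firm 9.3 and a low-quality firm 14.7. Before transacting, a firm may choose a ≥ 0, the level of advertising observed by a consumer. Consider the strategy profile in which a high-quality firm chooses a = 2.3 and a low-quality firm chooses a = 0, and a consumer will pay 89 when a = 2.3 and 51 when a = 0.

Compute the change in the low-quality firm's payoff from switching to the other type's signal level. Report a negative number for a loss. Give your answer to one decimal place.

Playing a = 0 the low-quality firm receives 51.
Deviating to a = 2.3 brings payment 89 at cost 14.7 × 2.3 = 33.81, netting 55.19.
Gain from deviating: 55.19 − 51 = 4.19, i.e. 4.2 to one decimal place.
The gain is positive, so the low-quality type's incentive-compatibility constraint is violated — this profile is not a separating equilibrium.

4.2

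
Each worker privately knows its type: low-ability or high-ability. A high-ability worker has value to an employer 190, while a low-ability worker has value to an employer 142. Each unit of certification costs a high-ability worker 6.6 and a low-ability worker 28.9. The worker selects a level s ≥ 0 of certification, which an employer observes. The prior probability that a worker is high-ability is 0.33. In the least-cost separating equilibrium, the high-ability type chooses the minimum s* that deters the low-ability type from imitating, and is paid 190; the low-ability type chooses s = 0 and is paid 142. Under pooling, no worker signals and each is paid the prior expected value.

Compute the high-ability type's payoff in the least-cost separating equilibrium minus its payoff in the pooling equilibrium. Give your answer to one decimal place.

Least-cost separating signal: s* solves 142 = 190 − 28.9·s*, so s* = (190 − 142)/28.9 ≈ 1.6609.
High-ability type's separating payoff: 190 − 6.6 × s* = 190 − 6.6 × (190 − 142)/28.9 = 190 − 316.8/28.9 ≈ 179.038.
Pooling payoff: 0.33 × 190 + 0.67 × 142 = 157.84.
Difference: 179.038 − 157.84 = 21.198, i.e. 21.2 to one decimal place.
The high-ability type prefers to separate.

21.2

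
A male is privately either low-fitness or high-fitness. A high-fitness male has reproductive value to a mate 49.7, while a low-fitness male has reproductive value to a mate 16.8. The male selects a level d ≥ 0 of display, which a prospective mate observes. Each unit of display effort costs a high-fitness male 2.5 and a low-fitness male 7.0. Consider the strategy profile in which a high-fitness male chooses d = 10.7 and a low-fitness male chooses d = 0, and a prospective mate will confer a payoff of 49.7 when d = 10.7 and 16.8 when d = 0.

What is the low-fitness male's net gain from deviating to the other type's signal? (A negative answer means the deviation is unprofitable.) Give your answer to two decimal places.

-42.00

Playing d = 0 the low-fitness male receives 16.8.
Deviating to d = 10.7 brings payment 49.7 at cost 7.0 × 10.7 = 74.9, netting -25.2.
Gain from deviating: -25.2 − 16.8 = -42.00.
The gain is negative, so the low-fitness type's incentive-compatibility constraint is satisfied.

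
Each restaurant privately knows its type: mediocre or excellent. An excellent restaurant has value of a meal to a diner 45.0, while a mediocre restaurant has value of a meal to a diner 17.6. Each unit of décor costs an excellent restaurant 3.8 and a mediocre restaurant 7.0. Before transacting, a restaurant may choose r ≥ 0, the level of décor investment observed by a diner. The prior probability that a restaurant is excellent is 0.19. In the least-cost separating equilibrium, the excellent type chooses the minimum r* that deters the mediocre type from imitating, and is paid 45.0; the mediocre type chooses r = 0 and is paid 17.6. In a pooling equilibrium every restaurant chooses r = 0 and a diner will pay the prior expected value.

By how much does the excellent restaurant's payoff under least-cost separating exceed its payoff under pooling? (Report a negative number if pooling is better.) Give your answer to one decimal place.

7.3

Least-cost separating signal: r* solves 17.6 = 45.0 − 7.0·r*, so r* = (45.0 − 17.6)/7.0 ≈ 3.9143.
Excellent type's separating payoff: 45.0 − 3.8 × r* = 45.0 − 3.8 × (45.0 − 17.6)/7.0 = 45.0 − 104.12/7.0 ≈ 30.126.
Pooling payoff: 0.19 × 45.0 + 0.81 × 17.6 = 22.806.
Difference: 30.126 − 22.806 = 7.32, i.e. 7.3 to one decimal place.
The excellent type prefers to separate.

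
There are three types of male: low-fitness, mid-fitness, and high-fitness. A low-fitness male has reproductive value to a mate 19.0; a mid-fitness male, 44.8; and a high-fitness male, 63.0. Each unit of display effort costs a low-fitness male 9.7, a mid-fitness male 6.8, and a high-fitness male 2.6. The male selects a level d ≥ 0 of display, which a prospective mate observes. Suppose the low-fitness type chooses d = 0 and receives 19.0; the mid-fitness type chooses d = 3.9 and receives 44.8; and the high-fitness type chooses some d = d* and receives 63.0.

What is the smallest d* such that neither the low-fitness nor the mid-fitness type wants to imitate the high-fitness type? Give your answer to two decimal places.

6.58

Mid-fitness type (on-path payoff 44.8 − 6.8×3.9 = 18.28) won't mimic when 18.28 ≥ 63.0 − 6.8·d*, i.e. d* ≥ 6.58.
Low-fitness type (on-path payoff 19.0) won't mimic when 19.0 ≥ 63.0 − 9.7·d*, i.e. d* ≥ 4.54.
Both must hold, so d* = max(4.54, 6.58) = 6.58. The mid-fitness type's constraint binds.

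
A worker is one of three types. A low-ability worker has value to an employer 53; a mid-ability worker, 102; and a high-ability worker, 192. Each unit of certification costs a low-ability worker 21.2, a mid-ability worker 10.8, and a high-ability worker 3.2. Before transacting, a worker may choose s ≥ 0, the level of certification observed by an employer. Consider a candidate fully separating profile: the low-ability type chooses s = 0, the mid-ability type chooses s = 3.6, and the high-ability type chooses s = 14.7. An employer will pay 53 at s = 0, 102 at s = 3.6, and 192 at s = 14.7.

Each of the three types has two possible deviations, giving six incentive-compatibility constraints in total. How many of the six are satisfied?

6

Low-ability (own payoff 53): to s=3.6 gives 102 − 21.2×3.6 = 25.68 → no gain ✓; to s=14.7 gives 192 − 21.2×14.7 = -119.64 → no gain ✓.
Mid-ability (own payoff 102 − 10.8×3.6 = 63.12): to s=0 gives 53 → no gain ✓; to s=14.7 gives 192 − 10.8×14.7 = 33.24 → no gain ✓.
High-ability (own payoff 192 − 3.2×14.7 = 144.96): to s=0 gives 53 → no gain ✓; to s=3.6 gives 102 − 3.2×3.6 = 90.48 → no gain ✓.
6 of the 6 constraints hold; this profile is a separating equilibrium.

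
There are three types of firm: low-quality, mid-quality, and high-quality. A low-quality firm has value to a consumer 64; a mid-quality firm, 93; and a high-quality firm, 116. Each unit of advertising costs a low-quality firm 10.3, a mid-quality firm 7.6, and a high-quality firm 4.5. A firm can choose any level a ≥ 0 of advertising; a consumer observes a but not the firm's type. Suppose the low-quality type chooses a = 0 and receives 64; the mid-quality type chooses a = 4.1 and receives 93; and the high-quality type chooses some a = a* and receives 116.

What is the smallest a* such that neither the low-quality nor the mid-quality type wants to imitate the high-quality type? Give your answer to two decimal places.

Mid-quality type (on-path payoff 93 − 7.6×4.1 = 61.84) won't mimic when 61.84 ≥ 116 − 7.6·a*, i.e. a* ≥ 7.13.
Low-quality type (on-path payoff 64) won't mimic when 64 ≥ 116 − 10.3·a*, i.e. a* ≥ 5.05.
Both must hold, so a* = max(5.05, 7.13) = 7.13. The mid-quality type's constraint binds.

7.13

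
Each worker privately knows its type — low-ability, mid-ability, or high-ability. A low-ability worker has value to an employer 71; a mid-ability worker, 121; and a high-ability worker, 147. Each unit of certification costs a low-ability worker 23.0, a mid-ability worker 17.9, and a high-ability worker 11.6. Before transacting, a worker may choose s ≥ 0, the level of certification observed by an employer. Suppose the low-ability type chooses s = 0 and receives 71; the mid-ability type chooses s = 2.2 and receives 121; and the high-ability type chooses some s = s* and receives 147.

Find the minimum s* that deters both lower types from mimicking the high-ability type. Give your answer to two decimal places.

Low-ability type (on-path payoff 71) won't mimic when 71 ≥ 147 − 23.0·s*, i.e. s* ≥ 3.30.
Mid-ability type (on-path payoff 121 − 17.9×2.2 = 81.62) won't mimic when 81.62 ≥ 147 − 17.9·s*, i.e. s* ≥ 3.65.
Both must hold, so s* = max(3.30, 3.65) = 3.65. The mid-ability type's constraint binds.

3.65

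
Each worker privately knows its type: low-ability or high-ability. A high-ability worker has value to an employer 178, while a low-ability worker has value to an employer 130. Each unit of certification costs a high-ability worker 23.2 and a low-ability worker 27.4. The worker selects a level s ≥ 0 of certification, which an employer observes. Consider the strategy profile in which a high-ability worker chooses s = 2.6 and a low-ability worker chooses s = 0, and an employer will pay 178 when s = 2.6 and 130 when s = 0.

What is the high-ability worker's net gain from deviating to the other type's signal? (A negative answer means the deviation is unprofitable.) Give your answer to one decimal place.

12.3

Playing s = 2.6 the high-ability worker receives 178 − 23.2 × 2.6 = 117.68.
Deviating to s = 0 yields 130 instead.
Gain from deviating: 130 − 117.68 = 12.32, i.e. 12.3 to one decimal place.
The gain is positive, so the high-ability type's incentive-compatibility constraint is violated — this profile is not a separating equilibrium.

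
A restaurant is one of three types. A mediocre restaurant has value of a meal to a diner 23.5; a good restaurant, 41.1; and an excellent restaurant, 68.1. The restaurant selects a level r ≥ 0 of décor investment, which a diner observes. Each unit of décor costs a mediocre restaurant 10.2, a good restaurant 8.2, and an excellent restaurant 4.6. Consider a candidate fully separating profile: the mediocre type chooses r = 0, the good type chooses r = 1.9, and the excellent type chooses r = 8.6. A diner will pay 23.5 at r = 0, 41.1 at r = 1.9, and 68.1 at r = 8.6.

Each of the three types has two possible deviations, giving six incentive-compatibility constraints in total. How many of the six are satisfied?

Excellent (own payoff 68.1 − 4.6×8.6 = 28.54): to r=0 gives 23.5 → no gain ✓; to r=1.9 gives 41.1 − 4.6×1.9 = 32.36 → profitable ✗.
Mediocre (own payoff 23.5): to r=1.9 gives 41.1 − 10.2×1.9 = 21.72 → no gain ✓; to r=8.6 gives 68.1 − 10.2×8.6 = -19.62 → no gain ✓.
Good (own payoff 41.1 − 8.2×1.9 = 25.52): to r=0 gives 23.5 → no gain ✓; to r=8.6 gives 68.1 − 8.2×8.6 = -2.42 → no gain ✓.
5 of the 6 constraints hold; not an equilibrium.

5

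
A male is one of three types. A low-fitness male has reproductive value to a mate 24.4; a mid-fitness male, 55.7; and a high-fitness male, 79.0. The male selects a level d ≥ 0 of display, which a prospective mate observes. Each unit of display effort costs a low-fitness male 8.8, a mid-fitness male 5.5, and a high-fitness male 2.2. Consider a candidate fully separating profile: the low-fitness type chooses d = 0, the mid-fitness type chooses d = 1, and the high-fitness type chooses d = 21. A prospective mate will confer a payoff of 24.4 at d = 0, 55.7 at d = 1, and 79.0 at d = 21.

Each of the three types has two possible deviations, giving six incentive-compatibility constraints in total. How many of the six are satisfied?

4

High-fitness (own payoff 79.0 − 2.2×21 = 32.8): to d=0 gives 24.4 → no gain ✓; to d=1 gives 55.7 − 2.2×1 = 53.5 → profitable ✗.
Mid-fitness (own payoff 55.7 − 5.5×1 = 50.2): to d=0 gives 24.4 → no gain ✓; to d=21 gives 79.0 − 5.5×21 = -36.5 → no gain ✓.
Low-fitness (own payoff 24.4): to d=1 gives 55.7 − 8.8×1 = 46.9 → profitable ✗; to d=21 gives 79.0 − 8.8×21 = -105.8 → no gain ✓.
4 of the 6 constraints hold; not an equilibrium.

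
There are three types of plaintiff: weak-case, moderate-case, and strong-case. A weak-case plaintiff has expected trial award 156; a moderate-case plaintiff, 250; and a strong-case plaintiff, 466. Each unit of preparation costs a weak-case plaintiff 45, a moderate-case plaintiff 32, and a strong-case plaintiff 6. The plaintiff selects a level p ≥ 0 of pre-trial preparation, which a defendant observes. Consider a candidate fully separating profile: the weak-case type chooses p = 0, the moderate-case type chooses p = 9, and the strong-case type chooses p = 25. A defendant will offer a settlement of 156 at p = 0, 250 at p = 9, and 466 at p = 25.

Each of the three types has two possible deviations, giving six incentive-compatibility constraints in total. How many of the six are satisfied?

5

Strong-case (own payoff 466 − 6×25 = 316): to p=0 gives 156 → no gain ✓; to p=9 gives 250 − 6×9 = 196 → no gain ✓.
Moderate-case (own payoff 250 − 32×9 = -38): to p=0 gives 156 → profitable ✗; to p=25 gives 466 − 32×25 = -334 → no gain ✓.
Weak-case (own payoff 156): to p=9 gives 250 − 45×9 = -155 → no gain ✓; to p=25 gives 466 − 45×25 = -659 → no gain ✓.
5 of the 6 constraints hold; not an equilibrium.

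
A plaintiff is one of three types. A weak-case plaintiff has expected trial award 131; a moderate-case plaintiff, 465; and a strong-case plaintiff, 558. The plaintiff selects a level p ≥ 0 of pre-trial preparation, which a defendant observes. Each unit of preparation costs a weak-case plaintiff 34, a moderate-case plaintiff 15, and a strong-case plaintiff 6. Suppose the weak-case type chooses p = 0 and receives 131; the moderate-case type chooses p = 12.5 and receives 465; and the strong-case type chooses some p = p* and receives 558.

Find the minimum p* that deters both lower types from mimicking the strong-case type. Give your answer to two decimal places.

18.70

Weak-case type (on-path payoff 131) won't mimic when 131 ≥ 558 − 34·p*, i.e. p* ≥ 12.56.
Moderate-case type (on-path payoff 465 − 15×12.5 = 277.5) won't mimic when 277.5 ≥ 558 − 15·p*, i.e. p* ≥ 18.70.
Both must hold, so p* = max(12.56, 18.70) = 18.70. The moderate-case type's constraint binds.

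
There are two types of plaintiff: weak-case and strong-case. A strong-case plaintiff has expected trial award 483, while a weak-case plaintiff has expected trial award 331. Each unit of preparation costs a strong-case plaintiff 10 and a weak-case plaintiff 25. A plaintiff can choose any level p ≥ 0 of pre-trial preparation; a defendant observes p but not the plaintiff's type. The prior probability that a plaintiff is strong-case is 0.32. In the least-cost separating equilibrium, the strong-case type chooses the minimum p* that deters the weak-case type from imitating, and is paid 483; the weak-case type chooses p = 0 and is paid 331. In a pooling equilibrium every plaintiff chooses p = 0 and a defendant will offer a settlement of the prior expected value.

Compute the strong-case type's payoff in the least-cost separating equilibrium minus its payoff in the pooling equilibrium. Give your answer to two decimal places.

Least-cost separating signal: p* solves 331 = 483 − 25·p*, so p* = (483 − 331)/25 = 6.08.
Strong-case type's separating payoff: 483 − 10 × p* = 483 − 10 × (483 − 331)/25 = 483 − 1520/25 = 422.2.
Pooling payoff: 0.32 × 483 + 0.68 × 331 = 379.64.
Difference: 422.2 − 379.64 = 42.56.
The strong-case type prefers to separate.

42.56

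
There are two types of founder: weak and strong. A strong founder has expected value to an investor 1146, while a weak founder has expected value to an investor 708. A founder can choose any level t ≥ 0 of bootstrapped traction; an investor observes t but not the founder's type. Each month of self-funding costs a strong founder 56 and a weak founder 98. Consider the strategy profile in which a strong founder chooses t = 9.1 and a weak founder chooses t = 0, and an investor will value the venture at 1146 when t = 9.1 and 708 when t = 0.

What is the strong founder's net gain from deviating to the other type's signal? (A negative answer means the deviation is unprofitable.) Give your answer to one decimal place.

Playing t = 9.1 the strong founder receives 1146 − 56 × 9.1 = 636.4.
Deviating to t = 0 yields 708 instead.
Gain from deviating: 708 − 636.4 = 71.6.
The gain is positive, so the strong type's incentive-compatibility constraint is violated — this profile is not a separating equilibrium.

71.6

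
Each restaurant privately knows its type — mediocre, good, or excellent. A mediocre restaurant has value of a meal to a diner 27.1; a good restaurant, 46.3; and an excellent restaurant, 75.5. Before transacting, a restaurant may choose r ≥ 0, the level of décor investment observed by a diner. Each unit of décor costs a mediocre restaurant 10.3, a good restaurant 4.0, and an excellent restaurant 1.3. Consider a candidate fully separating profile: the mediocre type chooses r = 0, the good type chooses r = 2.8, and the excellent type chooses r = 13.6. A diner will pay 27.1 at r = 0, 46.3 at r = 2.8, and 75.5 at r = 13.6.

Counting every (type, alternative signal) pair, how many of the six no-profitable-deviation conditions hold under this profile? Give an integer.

6

Good (own payoff 46.3 − 4.0×2.8 = 35.1): to r=0 gives 27.1 → no gain ✓; to r=13.6 gives 75.5 − 4.0×13.6 = 21.1 → no gain ✓.
Excellent (own payoff 75.5 − 1.3×13.6 = 57.82): to r=0 gives 27.1 → no gain ✓; to r=2.8 gives 46.3 − 1.3×2.8 = 42.66 → no gain ✓.
Mediocre (own payoff 27.1): to r=2.8 gives 46.3 − 10.3×2.8 = 17.46 → no gain ✓; to r=13.6 gives 75.5 − 10.3×13.6 = -64.58 → no gain ✓.
6 of the 6 constraints hold; this profile is a separating equilibrium.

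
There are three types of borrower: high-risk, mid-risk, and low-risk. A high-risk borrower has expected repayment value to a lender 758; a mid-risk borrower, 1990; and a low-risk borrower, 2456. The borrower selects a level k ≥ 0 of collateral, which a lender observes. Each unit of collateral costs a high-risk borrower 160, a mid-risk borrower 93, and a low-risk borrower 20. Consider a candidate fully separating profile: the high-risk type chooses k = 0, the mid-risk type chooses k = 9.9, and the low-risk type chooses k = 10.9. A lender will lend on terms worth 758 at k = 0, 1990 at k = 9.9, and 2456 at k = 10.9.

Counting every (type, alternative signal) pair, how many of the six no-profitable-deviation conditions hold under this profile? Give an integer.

5

Low-risk (own payoff 2456 − 20×10.9 = 2238): to k=0 gives 758 → no gain ✓; to k=9.9 gives 1990 − 20×9.9 = 1792 → no gain ✓.
High-risk (own payoff 758): to k=9.9 gives 1990 − 160×9.9 = 406 → no gain ✓; to k=10.9 gives 2456 − 160×10.9 = 712 → no gain ✓.
Mid-risk (own payoff 1990 − 93×9.9 = 1069.3): to k=0 gives 758 → no gain ✓; to k=10.9 gives 2456 − 93×10.9 = 1442.3 → profitable ✗.
5 of the 6 constraints hold; not an equilibrium.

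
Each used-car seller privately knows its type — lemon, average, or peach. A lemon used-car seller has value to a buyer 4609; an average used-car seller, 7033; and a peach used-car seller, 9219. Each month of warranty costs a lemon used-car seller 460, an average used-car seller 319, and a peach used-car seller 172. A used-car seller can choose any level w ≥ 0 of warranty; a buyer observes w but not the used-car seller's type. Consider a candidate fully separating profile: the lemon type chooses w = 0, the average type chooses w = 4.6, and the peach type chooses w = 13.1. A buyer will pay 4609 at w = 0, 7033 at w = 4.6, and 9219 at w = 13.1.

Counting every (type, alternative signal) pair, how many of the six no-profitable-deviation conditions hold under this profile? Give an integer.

5

Average (own payoff 7033 − 319×4.6 = 5565.6): to w=0 gives 4609 → no gain ✓; to w=13.1 gives 9219 − 319×13.1 = 5040.1 → no gain ✓.
Lemon (own payoff 4609): to w=4.6 gives 7033 − 460×4.6 = 4917 → profitable ✗; to w=13.1 gives 9219 − 460×13.1 = 3193 → no gain ✓.
Peach (own payoff 9219 − 172×13.1 = 6965.8): to w=0 gives 4609 → no gain ✓; to w=4.6 gives 7033 − 172×4.6 = 6241.8 → no gain ✓.
5 of the 6 constraints hold; not an equilibrium.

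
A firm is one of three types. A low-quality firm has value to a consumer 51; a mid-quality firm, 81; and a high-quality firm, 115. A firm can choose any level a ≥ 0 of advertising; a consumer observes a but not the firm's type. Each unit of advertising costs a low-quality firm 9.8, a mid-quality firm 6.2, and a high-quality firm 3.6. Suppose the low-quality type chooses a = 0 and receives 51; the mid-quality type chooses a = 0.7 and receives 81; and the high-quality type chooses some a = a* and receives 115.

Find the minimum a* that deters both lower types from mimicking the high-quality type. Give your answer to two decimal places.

Low-quality type (on-path payoff 51) won't mimic when 51 ≥ 115 − 9.8·a*, i.e. a* ≥ 6.53.
Mid-quality type (on-path payoff 81 − 6.2×0.7 = 76.66) won't mimic when 76.66 ≥ 115 − 6.2·a*, i.e. a* ≥ 6.18.
Both must hold, so a* = max(6.53, 6.18) = 6.53. The low-quality type's constraint binds.

6.53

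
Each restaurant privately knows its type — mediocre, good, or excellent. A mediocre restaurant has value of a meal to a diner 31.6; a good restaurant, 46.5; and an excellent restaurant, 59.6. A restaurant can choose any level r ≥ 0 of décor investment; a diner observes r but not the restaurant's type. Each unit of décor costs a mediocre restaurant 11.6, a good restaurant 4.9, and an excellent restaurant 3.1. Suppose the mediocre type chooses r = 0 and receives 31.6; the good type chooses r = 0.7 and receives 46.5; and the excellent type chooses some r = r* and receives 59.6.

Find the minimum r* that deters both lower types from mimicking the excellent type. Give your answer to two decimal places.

3.37

Mediocre type (on-path payoff 31.6) won't mimic when 31.6 ≥ 59.6 − 11.6·r*, i.e. r* ≥ 2.41.
Good type (on-path payoff 46.5 − 4.9×0.7 = 43.07) won't mimic when 43.07 ≥ 59.6 − 4.9·r*, i.e. r* ≥ 3.37.
Both must hold, so r* = max(2.41, 3.37) = 3.37. The good type's constraint binds.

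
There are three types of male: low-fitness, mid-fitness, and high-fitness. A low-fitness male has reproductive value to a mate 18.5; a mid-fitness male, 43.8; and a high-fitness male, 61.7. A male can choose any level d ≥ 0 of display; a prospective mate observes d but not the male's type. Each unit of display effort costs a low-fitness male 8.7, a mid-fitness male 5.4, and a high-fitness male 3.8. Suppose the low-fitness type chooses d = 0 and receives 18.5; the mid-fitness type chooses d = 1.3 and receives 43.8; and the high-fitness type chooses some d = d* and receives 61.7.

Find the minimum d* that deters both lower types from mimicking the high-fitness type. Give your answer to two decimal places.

4.97

Mid-fitness type (on-path payoff 43.8 − 5.4×1.3 = 36.78) won't mimic when 36.78 ≥ 61.7 − 5.4·d*, i.e. d* ≥ 4.61.
Low-fitness type (on-path payoff 18.5) won't mimic when 18.5 ≥ 61.7 − 8.7·d*, i.e. d* ≥ 4.97.
Both must hold, so d* = max(4.97, 4.61) = 4.97. The low-fitness type's constraint binds.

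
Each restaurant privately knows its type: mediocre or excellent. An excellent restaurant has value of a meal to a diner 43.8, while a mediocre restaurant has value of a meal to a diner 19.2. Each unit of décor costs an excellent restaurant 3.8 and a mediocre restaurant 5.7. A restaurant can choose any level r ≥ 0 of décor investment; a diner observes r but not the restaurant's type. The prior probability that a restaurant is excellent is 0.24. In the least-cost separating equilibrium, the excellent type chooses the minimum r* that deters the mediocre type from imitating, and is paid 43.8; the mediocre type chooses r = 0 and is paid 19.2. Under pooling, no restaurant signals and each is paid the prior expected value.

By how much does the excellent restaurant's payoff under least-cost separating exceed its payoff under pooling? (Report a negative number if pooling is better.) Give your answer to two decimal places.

2.30

Least-cost separating signal: r* solves 19.2 = 43.8 − 5.7·r*, so r* = (43.8 − 19.2)/5.7 ≈ 4.3158.
Excellent type's separating payoff: 43.8 − 3.8 × r* = 43.8 − 3.8 × (43.8 − 19.2)/5.7 = 43.8 − 93.48/5.7 = 27.4.
Pooling payoff: 0.24 × 43.8 + 0.76 × 19.2 = 25.104.
Difference: 27.4 − 25.104 = 2.296, i.e. 2.30 to two decimal places.
The excellent type prefers to separate.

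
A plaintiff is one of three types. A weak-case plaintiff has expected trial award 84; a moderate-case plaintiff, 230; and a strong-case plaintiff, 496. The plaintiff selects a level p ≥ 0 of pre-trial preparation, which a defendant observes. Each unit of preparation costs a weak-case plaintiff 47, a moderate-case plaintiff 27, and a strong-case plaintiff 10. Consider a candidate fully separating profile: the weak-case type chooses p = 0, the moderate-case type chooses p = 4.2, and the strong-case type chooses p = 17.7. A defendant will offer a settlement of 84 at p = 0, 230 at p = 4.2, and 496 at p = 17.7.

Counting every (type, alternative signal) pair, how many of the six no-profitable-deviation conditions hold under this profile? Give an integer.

Moderate-case (own payoff 230 − 27×4.2 = 116.6): to p=0 gives 84 → no gain ✓; to p=17.7 gives 496 − 27×17.7 = 18.1 → no gain ✓.
Strong-case (own payoff 496 − 10×17.7 = 319): to p=0 gives 84 → no gain ✓; to p=4.2 gives 230 − 10×4.2 = 188 → no gain ✓.
Weak-case (own payoff 84): to p=4.2 gives 230 − 47×4.2 = 32.6 → no gain ✓; to p=17.7 gives 496 − 47×17.7 = -335.9 → no gain ✓.
6 of the 6 constraints hold; this profile is a separating equilibrium.

6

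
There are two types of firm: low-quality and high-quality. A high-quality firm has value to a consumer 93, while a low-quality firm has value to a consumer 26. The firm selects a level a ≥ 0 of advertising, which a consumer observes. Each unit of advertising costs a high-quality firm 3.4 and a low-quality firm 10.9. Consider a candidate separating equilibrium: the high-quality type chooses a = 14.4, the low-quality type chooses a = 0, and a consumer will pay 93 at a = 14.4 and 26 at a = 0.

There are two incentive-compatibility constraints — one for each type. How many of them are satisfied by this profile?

Low-quality type: stay at 0 → 26; mimic → 93 − 10.9 × 14.4 = -63.96. IC holds (26 ≥ -63.96).
High-quality type: signal → 93 − 3.4 × 14.4 = 44.04; deviate to 0 → 26. IC holds (44.04 ≥ 26).
2 of 2 constraints hold, so this is a separating equilibrium.

2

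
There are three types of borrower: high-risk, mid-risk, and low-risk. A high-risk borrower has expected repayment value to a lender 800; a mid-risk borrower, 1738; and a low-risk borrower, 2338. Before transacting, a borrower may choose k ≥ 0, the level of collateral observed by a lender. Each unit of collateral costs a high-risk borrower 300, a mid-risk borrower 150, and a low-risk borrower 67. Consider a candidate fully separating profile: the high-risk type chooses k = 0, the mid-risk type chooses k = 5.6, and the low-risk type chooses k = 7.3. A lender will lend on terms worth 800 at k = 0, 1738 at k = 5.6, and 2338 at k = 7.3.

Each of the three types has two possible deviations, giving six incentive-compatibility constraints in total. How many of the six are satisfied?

High-risk (own payoff 800): to k=5.6 gives 1738 − 300×5.6 = 58 → no gain ✓; to k=7.3 gives 2338 − 300×7.3 = 148 → no gain ✓.
Mid-risk (own payoff 1738 − 150×5.6 = 898): to k=0 gives 800 → no gain ✓; to k=7.3 gives 2338 − 150×7.3 = 1243 → profitable ✗.
Low-risk (own payoff 2338 − 67×7.3 = 1848.9): to k=0 gives 800 → no gain ✓; to k=5.6 gives 1738 − 67×5.6 = 1362.8 → no gain ✓.
5 of the 6 constraints hold; not an equilibrium.

5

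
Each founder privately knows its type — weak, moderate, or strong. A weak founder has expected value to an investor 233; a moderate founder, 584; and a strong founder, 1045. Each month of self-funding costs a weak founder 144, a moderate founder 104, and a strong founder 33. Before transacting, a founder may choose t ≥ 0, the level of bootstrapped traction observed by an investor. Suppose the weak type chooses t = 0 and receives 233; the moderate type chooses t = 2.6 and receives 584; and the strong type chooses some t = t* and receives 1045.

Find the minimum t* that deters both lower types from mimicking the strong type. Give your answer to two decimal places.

Moderate type (on-path payoff 584 − 104×2.6 = 313.6) won't mimic when 313.6 ≥ 1045 − 104·t*, i.e. t* ≥ 7.03.
Weak type (on-path payoff 233) won't mimic when 233 ≥ 1045 − 144·t*, i.e. t* ≥ 5.64.
Both must hold, so t* = max(5.64, 7.03) = 7.03. The moderate type's constraint binds.

7.03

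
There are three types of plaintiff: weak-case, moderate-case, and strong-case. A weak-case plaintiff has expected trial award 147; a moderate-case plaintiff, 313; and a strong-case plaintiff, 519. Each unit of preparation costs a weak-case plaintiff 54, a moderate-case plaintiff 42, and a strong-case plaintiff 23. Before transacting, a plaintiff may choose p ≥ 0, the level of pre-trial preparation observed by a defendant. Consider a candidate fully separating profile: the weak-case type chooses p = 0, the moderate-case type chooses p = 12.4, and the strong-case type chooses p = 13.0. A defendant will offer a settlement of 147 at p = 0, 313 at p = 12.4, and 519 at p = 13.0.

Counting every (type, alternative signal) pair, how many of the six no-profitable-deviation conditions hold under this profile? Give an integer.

4

Weak-case (own payoff 147): to p=12.4 gives 313 − 54×12.4 = -356.6 → no gain ✓; to p=13.0 gives 519 − 54×13.0 = -183 → no gain ✓.
Strong-case (own payoff 519 − 23×13.0 = 220): to p=0 gives 147 → no gain ✓; to p=12.4 gives 313 − 23×12.4 = 27.8 → no gain ✓.
Moderate-case (own payoff 313 − 42×12.4 = -207.8): to p=0 gives 147 → profitable ✗; to p=13.0 gives 519 − 42×13.0 = -27 → profitable ✗.
4 of the 6 constraints hold; not an equilibrium.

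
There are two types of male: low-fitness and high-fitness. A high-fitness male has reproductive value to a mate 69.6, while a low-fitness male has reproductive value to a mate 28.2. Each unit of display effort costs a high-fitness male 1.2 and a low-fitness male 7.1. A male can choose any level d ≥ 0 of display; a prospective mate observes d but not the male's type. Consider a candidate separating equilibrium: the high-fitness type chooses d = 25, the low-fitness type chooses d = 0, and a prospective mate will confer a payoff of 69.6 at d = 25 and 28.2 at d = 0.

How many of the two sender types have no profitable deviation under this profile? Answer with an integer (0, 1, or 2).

Low-fitness type: stay at 0 → 28.2; mimic → 69.6 − 7.1 × 25 = -107.9. IC holds (28.2 ≥ -107.9).
High-fitness type: signal → 69.6 − 1.2 × 25 = 39.6; deviate to 0 → 28.2. IC holds (39.6 ≥ 28.2).
2 of 2 constraints hold, so this is a separating equilibrium.

2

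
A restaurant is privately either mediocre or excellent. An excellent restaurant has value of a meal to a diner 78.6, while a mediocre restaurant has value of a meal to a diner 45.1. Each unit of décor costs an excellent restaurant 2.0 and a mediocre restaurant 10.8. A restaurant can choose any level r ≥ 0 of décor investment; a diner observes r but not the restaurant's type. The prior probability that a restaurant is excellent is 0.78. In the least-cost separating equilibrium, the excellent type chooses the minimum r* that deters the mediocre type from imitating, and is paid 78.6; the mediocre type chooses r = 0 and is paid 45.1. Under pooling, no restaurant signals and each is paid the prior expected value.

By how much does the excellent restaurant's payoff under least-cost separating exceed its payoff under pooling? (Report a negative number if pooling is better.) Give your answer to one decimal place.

Least-cost separating signal: r* solves 45.1 = 78.6 − 10.8·r*, so r* = (78.6 − 45.1)/10.8 ≈ 3.1019.
Excellent type's separating payoff: 78.6 − 2.0 × r* = 78.6 − 2.0 × (78.6 − 45.1)/10.8 = 78.6 − 67/10.8 ≈ 72.396.
Pooling payoff: 0.78 × 78.6 + 0.22 × 45.1 = 71.23.
Difference: 72.396 − 71.23 = 1.166, i.e. 1.2 to one decimal place.
The excellent type prefers to separate.

1.2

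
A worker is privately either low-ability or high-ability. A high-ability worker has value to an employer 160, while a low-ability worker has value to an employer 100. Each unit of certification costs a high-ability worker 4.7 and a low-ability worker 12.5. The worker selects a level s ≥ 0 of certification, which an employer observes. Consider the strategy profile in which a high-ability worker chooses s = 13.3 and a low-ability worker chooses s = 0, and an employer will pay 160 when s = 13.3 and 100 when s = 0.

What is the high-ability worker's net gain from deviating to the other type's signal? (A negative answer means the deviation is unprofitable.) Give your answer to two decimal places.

Playing s = 13.3 the high-ability worker receives 160 − 4.7 × 13.3 = 97.49.
Deviating to s = 0 yields 100 instead.
Gain from deviating: 100 − 97.49 = 2.51.
The gain is positive, so the high-ability type's incentive-compatibility constraint is violated — this profile is not a separating equilibrium.

2.51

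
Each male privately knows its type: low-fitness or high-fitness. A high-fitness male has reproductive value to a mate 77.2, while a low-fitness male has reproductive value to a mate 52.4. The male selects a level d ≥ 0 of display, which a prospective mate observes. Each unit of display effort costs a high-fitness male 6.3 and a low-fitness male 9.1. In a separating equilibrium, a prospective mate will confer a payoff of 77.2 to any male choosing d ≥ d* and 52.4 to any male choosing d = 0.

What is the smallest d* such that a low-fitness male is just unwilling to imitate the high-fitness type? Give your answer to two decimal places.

A low-fitness male choosing d = 0 receives 52.4.
Imitating at d* instead would pay 77.2 at cost 9.1·d*, netting 77.2 − 9.1·d*.
Indifference: 52.4 = 77.2 − 9.1·d*, so d* = (77.2 − 52.4) / 9.1 ≈ 2.73.
This is the low-fitness type's binding incentive-compatibility constraint; any d ≥ 2.73 sustains separation on that side.

2.73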